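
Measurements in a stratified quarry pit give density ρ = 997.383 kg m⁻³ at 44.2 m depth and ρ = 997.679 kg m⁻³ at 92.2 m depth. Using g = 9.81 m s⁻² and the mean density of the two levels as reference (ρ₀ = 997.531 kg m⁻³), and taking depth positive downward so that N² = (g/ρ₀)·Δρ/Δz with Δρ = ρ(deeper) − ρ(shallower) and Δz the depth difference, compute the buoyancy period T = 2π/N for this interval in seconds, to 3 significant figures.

807 s

Δρ = 997.679 − 997.383 = 0.296 kg m⁻³ over Δz = 92.2 − 44.2 = 48 m.
N² = (9.81/997.531) × (0.296/48) = 6.0645 × 10⁻⁵ s⁻².
N = √(6.0645 × 10⁻⁵) = 7.7875 × 10⁻³ rad s⁻¹, so T = 2π/N = 806.83 s ≈ 807 s.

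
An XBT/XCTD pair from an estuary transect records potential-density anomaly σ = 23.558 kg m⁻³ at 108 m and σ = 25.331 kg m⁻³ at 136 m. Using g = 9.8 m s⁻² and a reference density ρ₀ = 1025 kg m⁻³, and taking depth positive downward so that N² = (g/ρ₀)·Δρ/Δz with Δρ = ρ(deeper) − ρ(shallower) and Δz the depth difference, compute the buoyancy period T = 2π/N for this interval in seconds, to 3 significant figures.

255 s

Δρ = 1025.331 − 1023.558 = 1.773 kg m⁻³ over Δz = 136 − 108 = 28 m.
N² = (9.8/1025) × (1.773/28) = 6.0541 × 10⁻⁴ s⁻².
N = √(6.0541 × 10⁻⁴) = 0.024605 rad s⁻¹, so T = 2π/N = 255.36 s ≈ 255 s.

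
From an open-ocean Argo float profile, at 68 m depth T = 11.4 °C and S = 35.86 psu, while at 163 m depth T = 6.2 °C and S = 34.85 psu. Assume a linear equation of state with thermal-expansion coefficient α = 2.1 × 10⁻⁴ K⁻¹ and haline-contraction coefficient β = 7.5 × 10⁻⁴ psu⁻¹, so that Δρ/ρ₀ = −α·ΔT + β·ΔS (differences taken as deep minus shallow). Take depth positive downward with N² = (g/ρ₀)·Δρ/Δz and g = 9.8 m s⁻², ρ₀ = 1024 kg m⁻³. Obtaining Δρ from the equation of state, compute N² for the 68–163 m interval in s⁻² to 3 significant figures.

ΔT = -5.2 K, ΔS = -1.01 psu (deep − shallow).
Δρ/ρ₀ = −αΔT + βΔS = 1.092 × 10⁻³ − 7.575 × 10⁻⁴ = 3.345 × 10⁻⁴, so Δρ ≈ 0.3425 kg m⁻³.
N² = (g/ρ₀)·Δρ/Δz = g·(Δρ/ρ₀)/Δz = 9.8 × 3.345 × 10⁻⁴ / 95 = 3.4506 × 10⁻⁵ s⁻² ≈ 3.45 × 10⁻⁵ s⁻².

3.45 × 10⁻⁵ s⁻²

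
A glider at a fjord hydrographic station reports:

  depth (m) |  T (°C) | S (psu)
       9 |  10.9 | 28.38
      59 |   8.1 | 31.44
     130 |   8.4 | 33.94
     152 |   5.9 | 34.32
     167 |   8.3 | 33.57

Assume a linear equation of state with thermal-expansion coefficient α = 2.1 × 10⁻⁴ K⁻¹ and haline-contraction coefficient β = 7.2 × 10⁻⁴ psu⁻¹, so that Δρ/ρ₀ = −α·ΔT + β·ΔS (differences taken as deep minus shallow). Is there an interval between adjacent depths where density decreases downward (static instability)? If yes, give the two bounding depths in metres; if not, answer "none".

Evaluate Δρ/ρ₀ = −αΔT + βΔS across each adjacent pair:
  9–59 m: −αΔT+βΔS = −(2.1 × 10⁻⁴)(-2.8)+(7.2 × 10⁻⁴)(+3.06) = 2.8 × 10⁻³ → stable
  59–130 m: −αΔT+βΔS = −(2.1 × 10⁻⁴)(+0.3)+(7.2 × 10⁻⁴)(+2.50) = 1.7 × 10⁻³ → stable
  130–152 m: −αΔT+βΔS = −(2.1 × 10⁻⁴)(-2.5)+(7.2 × 10⁻⁴)(+0.38) = 8.0 × 10⁻⁴ → stable
  152–167 m: −αΔT+βΔS = −(2.1 × 10⁻⁴)(+2.4)+(7.2 × 10⁻⁴)(-0.75) = -1.0 × 10⁻³ → UNSTABLE
The 152–167 m interval has Δρ < 0: lighter water underlies denser water.

152–167 m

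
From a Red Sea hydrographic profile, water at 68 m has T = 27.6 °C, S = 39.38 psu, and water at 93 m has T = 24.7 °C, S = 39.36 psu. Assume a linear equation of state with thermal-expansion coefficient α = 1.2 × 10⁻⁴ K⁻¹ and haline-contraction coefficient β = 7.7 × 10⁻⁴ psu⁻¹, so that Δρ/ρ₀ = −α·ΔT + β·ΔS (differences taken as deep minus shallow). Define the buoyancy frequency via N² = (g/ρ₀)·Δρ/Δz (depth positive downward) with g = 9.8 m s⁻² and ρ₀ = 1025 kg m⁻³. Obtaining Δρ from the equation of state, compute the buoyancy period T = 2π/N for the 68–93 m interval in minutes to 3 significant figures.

9.17 min

ΔT = -2.9 K, ΔS = -0.02 psu (deep − shallow).
Δρ/ρ₀ = −αΔT + βΔS = 3.48 × 10⁻⁴ − 1.54 × 10⁻⁵ = 3.326 × 10⁻⁴, so Δρ ≈ 0.3409 kg m⁻³.
N² = (g/ρ₀)·Δρ/Δz = g·(Δρ/ρ₀)/Δz = 9.8 × 3.326 × 10⁻⁴ / 25 = 1.3038 × 10⁻⁴ s⁻².
N = √(1.3038 × 10⁻⁴) = 0.011418 rad s⁻¹ → T = 2π/N = 550.29 s = 9.1715 min ≈ 9.17 min.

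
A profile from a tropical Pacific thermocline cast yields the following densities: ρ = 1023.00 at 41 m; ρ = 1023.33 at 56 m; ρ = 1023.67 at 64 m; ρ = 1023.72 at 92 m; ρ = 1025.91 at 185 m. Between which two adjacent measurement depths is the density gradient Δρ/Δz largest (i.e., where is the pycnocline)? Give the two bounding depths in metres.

Compute the density gradient over each adjacent pair:
  41–56 m: Δρ/Δz = 0.33/15 = 0.022 kg m⁻⁴
  56–64 m: Δρ/Δz = 0.34/8 = 0.043 kg m⁻⁴
  64–92 m: Δρ/Δz = 0.05/28 = 1.8 × 10⁻³ kg m⁻⁴
  92–185 m: Δρ/Δz = 2.19/93 = 0.024 kg m⁻⁴
The largest gradient is in the 56–64 m interval — the pycnocline.

56–64 m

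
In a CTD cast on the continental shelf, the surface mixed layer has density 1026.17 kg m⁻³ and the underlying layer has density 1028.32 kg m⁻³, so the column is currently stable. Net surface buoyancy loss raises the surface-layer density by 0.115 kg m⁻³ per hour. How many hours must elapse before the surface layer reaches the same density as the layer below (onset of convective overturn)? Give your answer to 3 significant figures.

18.7 hours

Density deficit of the surface layer: 1028.32 − 1026.17 = 2.15 kg m⁻³.
Required change = 2.15 / 0.115 = 18.7 hours.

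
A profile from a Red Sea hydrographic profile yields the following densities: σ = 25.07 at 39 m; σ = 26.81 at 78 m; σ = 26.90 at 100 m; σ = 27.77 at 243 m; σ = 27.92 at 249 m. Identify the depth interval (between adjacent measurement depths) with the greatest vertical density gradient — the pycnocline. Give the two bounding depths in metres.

39–78 m

Compute the density gradient over each adjacent pair:
  39–78 m: Δρ/Δz = 1.74/39 = 0.045 kg m⁻⁴
  78–100 m: Δρ/Δz = 0.09/22 = 4.1 × 10⁻³ kg m⁻⁴
  100–243 m: Δρ/Δz = 0.87/143 = 6.1 × 10⁻³ kg m⁻⁴
  243–249 m: Δρ/Δz = 0.15/6 = 0.025 kg m⁻⁴
The largest gradient is in the 39–78 m interval — the pycnocline.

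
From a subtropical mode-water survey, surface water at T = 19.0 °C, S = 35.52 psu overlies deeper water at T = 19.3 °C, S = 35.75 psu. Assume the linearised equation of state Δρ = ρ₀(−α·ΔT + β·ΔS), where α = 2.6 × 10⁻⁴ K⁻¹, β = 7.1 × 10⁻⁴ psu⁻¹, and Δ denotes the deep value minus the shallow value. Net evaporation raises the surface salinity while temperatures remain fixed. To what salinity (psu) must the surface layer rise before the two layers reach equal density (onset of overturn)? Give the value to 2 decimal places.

35.64 psu

Neutral buoyancy requires −α(T_deep − T_surf) + β(S_deep − S_surf′) = 0.
S_surf′ = S_deep − (α/β)·ΔT = 35.75 − (2.6 × 10⁻⁴/7.1 × 10⁻⁴)·(+0.3) = 35.6401 psu.
Increase required: 35.6401 − 35.52 = 0.1201 psu.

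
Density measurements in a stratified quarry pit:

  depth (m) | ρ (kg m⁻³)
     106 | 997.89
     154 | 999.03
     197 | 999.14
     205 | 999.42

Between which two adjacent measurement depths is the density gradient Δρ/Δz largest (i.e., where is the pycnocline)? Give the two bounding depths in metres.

Compute the density gradient over each adjacent pair:
  106–154 m: Δρ/Δz = 1.14/48 = 0.024 kg m⁻⁴
  154–197 m: Δρ/Δz = 0.11/43 = 2.6 × 10⁻³ kg m⁻⁴
  197–205 m: Δρ/Δz = 0.28/8 = 0.035 kg m⁻⁴
The largest gradient is in the 197–205 m interval — the pycnocline.

197–205 m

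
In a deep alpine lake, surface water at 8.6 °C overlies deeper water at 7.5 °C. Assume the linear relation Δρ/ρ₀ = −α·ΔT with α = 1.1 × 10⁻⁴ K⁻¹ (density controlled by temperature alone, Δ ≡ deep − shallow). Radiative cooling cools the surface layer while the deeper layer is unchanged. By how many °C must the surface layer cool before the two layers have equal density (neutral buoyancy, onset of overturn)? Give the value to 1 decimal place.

1.1 °C

With temperature the only control, equal density requires T_surf′ = T_deep.
T_surf′ = 7.5 °C.
Cooling required: 8.6 − 7.5 = 1.1 °C.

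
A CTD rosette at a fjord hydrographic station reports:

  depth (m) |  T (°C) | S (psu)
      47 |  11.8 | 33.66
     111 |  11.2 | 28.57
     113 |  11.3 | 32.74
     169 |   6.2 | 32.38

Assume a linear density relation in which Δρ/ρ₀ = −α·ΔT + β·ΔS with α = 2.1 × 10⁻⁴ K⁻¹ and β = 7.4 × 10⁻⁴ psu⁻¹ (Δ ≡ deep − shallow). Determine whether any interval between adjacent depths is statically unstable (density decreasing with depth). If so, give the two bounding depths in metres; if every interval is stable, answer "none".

Evaluate Δρ/ρ₀ = −αΔT + βΔS across each adjacent pair:
  47–111 m: −αΔT+βΔS = −(2.1 × 10⁻⁴)(-0.6)+(7.4 × 10⁻⁴)(-5.09) = -3.6 × 10⁻³ → UNSTABLE
  111–113 m: −αΔT+βΔS = −(2.1 × 10⁻⁴)(+0.1)+(7.4 × 10⁻⁴)(+4.17) = 3.1 × 10⁻³ → stable
  113–169 m: −αΔT+βΔS = −(2.1 × 10⁻⁴)(-5.1)+(7.4 × 10⁻⁴)(-0.36) = 8.0 × 10⁻⁴ → stable
The 47–111 m interval has Δρ < 0: lighter water underlies denser water.

47–111 m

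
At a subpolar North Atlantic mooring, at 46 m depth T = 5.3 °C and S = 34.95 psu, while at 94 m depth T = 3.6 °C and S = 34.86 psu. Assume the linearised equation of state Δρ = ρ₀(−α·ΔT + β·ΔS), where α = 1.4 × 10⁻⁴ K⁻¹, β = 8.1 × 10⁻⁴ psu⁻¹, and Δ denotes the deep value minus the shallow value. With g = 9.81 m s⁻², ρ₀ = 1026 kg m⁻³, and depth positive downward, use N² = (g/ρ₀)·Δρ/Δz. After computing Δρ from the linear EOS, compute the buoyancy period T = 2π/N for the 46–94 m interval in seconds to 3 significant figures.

ΔT = -1.7 K, ΔS = -0.09 psu (deep − shallow).
Δρ/ρ₀ = −αΔT + βΔS = 2.38 × 10⁻⁴ − 7.29 × 10⁻⁵ = 1.651 × 10⁻⁴, so Δρ ≈ 0.1694 kg m⁻³.
N² = (g/ρ₀)·Δρ/Δz = g·(Δρ/ρ₀)/Δz = 9.81 × 1.651 × 10⁻⁴ / 48 = 3.3742 × 10⁻⁵ s⁻².
N = √(3.3742 × 10⁻⁵) = 5.8088 × 10⁻³ rad s⁻¹ → T = 2π/N = 1.0817 × 10³ s ≈ 1.08 × 10³ s.

1.08 × 10³ s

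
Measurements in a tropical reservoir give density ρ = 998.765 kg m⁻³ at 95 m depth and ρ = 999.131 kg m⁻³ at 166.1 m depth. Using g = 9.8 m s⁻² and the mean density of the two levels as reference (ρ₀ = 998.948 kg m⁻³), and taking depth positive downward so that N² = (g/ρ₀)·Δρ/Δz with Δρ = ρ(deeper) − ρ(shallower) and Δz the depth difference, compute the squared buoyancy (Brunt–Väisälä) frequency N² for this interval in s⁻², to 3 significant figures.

5.05 × 10⁻⁵ s⁻²

Δρ = 999.131 − 998.765 = 0.366 kg m⁻³ over Δz = 166.1 − 95 = 71.1 m.
N² = (9.8/998.948) × (0.366/71.1) = 5.0500 × 10⁻⁵ s⁻² ≈ 5.05 × 10⁻⁵ s⁻².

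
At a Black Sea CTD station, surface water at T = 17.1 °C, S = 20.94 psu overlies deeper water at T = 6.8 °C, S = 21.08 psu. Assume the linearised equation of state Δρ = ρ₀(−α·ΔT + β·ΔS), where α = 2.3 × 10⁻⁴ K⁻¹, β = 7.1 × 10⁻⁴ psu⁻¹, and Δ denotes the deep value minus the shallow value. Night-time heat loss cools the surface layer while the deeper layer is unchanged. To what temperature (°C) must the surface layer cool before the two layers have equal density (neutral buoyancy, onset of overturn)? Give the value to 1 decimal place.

6.4 °C

Neutral buoyancy requires Δρ = 0, i.e. −α(T_deep − T_surf′) + β(S_deep − S_surf) = 0.
T_surf′ = T_deep − (β/α)·ΔS = 6.8 − (7.1 × 10⁻⁴/2.3 × 10⁻⁴)·(+0.14) = 6.368 °C.
Cooling required: 17.1 − (6.368) = 10.732 °C.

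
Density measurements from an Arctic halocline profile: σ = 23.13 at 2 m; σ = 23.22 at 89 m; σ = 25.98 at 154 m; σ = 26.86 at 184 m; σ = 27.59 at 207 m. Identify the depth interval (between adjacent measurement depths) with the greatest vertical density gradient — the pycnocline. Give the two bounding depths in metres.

89–154 m

Compute the density gradient over each adjacent pair:
  2–89 m: Δρ/Δz = 0.09/87 = 1.0 × 10⁻³ kg m⁻⁴
  89–154 m: Δρ/Δz = 2.76/65 = 0.042 kg m⁻⁴
  154–184 m: Δρ/Δz = 0.88/30 = 0.029 kg m⁻⁴
  184–207 m: Δρ/Δz = 0.73/23 = 0.032 kg m⁻⁴
The largest gradient is in the 89–154 m interval — the pycnocline.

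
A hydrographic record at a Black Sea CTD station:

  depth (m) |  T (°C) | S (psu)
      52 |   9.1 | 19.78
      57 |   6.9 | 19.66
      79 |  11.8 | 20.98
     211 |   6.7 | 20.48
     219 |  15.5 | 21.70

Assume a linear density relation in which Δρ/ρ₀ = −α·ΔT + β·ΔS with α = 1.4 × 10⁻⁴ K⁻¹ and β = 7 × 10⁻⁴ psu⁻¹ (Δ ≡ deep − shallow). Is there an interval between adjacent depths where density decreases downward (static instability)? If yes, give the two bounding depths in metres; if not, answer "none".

211–219 m

Evaluate Δρ/ρ₀ = −αΔT + βΔS across each adjacent pair:
  52–57 m: −αΔT+βΔS = −(1.4 × 10⁻⁴)(-2.2)+(7 × 10⁻⁴)(-0.12) = 2.2 × 10⁻⁴ → stable
  57–79 m: −αΔT+βΔS = −(1.4 × 10⁻⁴)(+4.9)+(7 × 10⁻⁴)(+1.32) = 2.4 × 10⁻⁴ → stable
  79–211 m: −αΔT+βΔS = −(1.4 × 10⁻⁴)(-5.1)+(7 × 10⁻⁴)(-0.50) = 3.6 × 10⁻⁴ → stable
  211–219 m: −αΔT+βΔS = −(1.4 × 10⁻⁴)(+8.8)+(7 × 10⁻⁴)(+1.22) = -3.8 × 10⁻⁴ → UNSTABLE
The 211–219 m interval has Δρ < 0: lighter water underlies denser water.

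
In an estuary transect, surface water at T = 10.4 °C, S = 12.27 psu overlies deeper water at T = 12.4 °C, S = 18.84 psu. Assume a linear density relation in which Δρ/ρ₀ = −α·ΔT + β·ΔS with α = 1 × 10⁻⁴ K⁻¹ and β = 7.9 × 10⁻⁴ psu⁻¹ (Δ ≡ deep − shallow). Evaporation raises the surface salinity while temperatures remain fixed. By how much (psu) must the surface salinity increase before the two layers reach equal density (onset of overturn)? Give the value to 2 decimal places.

6.32 psu

Neutral buoyancy requires −α(T_deep − T_surf) + β(S_deep − S_surf′) = 0.
S_surf′ = S_deep − (α/β)·ΔT = 18.84 − (1 × 10⁻⁴/7.9 × 10⁻⁴)·(+2.0) = 18.5868 psu.
Increase required: 18.5868 − 12.27 = 6.3168 psu.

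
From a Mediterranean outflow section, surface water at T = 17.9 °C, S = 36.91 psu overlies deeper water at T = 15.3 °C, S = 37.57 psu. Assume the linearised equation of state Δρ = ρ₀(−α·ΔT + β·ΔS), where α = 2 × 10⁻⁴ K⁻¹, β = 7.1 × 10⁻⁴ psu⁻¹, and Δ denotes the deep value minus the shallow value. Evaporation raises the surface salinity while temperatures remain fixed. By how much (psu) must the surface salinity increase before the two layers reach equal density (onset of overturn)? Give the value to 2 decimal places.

1.39 psu

Neutral buoyancy requires −α(T_deep − T_surf) + β(S_deep − S_surf′) = 0.
S_surf′ = S_deep − (α/β)·ΔT = 37.57 − (2 × 10⁻⁴/7.1 × 10⁻⁴)·(-2.6) = 38.3024 psu.
Increase required: 38.3024 − 36.91 = 1.3924 psu.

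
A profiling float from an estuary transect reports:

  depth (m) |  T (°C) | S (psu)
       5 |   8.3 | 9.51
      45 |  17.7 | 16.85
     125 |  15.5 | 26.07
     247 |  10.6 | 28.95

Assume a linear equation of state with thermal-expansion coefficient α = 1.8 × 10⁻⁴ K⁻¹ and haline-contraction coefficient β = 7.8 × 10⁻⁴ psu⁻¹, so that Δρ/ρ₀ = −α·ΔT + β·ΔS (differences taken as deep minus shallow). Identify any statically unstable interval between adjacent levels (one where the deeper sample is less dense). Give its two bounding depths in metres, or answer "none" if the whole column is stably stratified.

none

Evaluate Δρ/ρ₀ = −αΔT + βΔS across each adjacent pair:
  5–45 m: −αΔT+βΔS = −(1.8 × 10⁻⁴)(+9.4)+(7.8 × 10⁻⁴)(+7.34) = 4.0 × 10⁻³ → stable
  45–125 m: −αΔT+βΔS = −(1.8 × 10⁻⁴)(-2.2)+(7.8 × 10⁻⁴)(+9.22) = 7.6 × 10⁻³ → stable
  125–247 m: −αΔT+βΔS = −(1.8 × 10⁻⁴)(-4.9)+(7.8 × 10⁻⁴)(+2.88) = 3.1 × 10⁻³ → stable
Every interval has Δρ > 0: the column is stably stratified throughout.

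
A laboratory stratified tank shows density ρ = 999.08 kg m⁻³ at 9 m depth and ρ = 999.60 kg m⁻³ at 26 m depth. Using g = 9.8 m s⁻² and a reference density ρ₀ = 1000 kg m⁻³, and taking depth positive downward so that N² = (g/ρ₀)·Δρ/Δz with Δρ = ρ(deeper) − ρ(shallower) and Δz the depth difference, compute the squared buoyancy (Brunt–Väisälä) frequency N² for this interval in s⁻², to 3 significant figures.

Δρ = 999.60 − 999.08 = 0.52 kg m⁻³ over Δz = 26 − 9 = 17 m.
N² = (9.8/1000) × (0.52/17) = 2.9976 × 10⁻⁴ s⁻² ≈ 3.00 × 10⁻⁴ s⁻².
Since Δρ > 0 the layer is stably stratified.

3.00 × 10⁻⁴ s⁻²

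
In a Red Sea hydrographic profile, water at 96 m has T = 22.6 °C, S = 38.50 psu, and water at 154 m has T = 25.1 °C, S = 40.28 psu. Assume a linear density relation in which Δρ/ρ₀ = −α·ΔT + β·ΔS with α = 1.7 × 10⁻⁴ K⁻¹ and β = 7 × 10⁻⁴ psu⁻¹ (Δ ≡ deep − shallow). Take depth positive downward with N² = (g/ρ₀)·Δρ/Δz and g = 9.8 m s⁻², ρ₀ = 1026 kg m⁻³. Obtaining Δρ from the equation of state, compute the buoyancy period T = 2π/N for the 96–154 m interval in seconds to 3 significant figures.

ΔT = +2.5 K, ΔS = +1.78 psu (deep − shallow).
Δρ/ρ₀ = −αΔT + βΔS = -4.25 × 10⁻⁴ + 1.246 × 10⁻³ = 8.21 × 10⁻⁴, so Δρ ≈ 0.8423 kg m⁻³.
N² = (g/ρ₀)·Δρ/Δz = g·(Δρ/ρ₀)/Δz = 9.8 × 8.21 × 10⁻⁴ / 58 = 1.3872 × 10⁻⁴ s⁻².
N = √(1.3872 × 10⁻⁴) = 0.011778 rad s⁻¹ → T = 2π/N = 533.47 s ≈ 533 s.

533 s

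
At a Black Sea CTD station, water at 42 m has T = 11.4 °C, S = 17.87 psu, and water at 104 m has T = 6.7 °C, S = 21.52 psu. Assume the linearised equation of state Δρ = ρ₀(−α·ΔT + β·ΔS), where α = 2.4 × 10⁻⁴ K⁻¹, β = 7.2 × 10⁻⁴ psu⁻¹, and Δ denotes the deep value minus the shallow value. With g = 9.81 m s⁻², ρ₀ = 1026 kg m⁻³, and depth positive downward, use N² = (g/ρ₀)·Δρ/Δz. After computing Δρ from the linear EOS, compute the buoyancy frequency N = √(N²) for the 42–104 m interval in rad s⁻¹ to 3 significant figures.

0.0244 rad s⁻¹

ΔT = -4.7 K, ΔS = +3.65 psu (deep − shallow).
Δρ/ρ₀ = −αΔT + βΔS = 1.128 × 10⁻³ + 2.628 × 10⁻³ = 3.756 × 10⁻³, so Δρ ≈ 3.854 kg m⁻³.
N² = (g/ρ₀)·Δρ/Δz = g·(Δρ/ρ₀)/Δz = 9.81 × 3.756 × 10⁻³ / 62 = 5.9430 × 10⁻⁴ s⁻².
N = √(5.9430 × 10⁻⁴) = 0.024378 rad s⁻¹ ≈ 0.0244 rad s⁻¹.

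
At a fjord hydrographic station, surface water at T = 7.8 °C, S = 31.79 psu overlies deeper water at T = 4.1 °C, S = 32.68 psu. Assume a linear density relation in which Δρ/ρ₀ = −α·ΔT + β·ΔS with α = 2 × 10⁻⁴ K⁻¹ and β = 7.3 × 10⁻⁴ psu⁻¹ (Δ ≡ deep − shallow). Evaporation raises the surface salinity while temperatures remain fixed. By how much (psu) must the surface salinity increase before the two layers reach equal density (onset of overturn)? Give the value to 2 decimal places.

1.90 psu

Neutral buoyancy requires −α(T_deep − T_surf) + β(S_deep − S_surf′) = 0.
S_surf′ = S_deep − (α/β)·ΔT = 32.68 − (2 × 10⁻⁴/7.3 × 10⁻⁴)·(-3.7) = 33.6937 psu.
Increase required: 33.6937 − 31.79 = 1.9037 psu.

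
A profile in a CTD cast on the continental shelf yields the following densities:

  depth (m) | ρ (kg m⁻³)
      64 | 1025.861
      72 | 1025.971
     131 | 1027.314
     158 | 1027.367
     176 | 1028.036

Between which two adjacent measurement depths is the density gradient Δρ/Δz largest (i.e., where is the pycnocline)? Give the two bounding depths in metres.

Compute the density gradient over each adjacent pair:
  64–72 m: Δρ/Δz = 0.110/8 = 0.014 kg m⁻⁴
  72–131 m: Δρ/Δz = 1.343/59 = 0.023 kg m⁻⁴
  131–158 m: Δρ/Δz = 0.053/27 = 2.0 × 10⁻³ kg m⁻⁴
  158–176 m: Δρ/Δz = 0.669/18 = 0.037 kg m⁻⁴
The largest gradient is in the 158–176 m interval — the pycnocline.

158–176 m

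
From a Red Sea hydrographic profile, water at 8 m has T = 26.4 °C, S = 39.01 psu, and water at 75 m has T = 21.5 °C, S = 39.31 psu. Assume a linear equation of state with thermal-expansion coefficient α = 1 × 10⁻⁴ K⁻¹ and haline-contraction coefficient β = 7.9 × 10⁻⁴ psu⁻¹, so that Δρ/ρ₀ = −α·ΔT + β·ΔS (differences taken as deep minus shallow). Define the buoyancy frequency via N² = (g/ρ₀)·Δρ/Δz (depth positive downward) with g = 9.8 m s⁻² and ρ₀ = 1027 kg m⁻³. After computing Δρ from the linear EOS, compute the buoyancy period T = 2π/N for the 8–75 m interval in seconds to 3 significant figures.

ΔT = -4.9 K, ΔS = +0.30 psu (deep − shallow).
Δρ/ρ₀ = −αΔT + βΔS = 4.90 × 10⁻⁴ + 2.37 × 10⁻⁴ = 7.27 × 10⁻⁴, so Δρ ≈ 0.7466 kg m⁻³.
N² = (g/ρ₀)·Δρ/Δz = g·(Δρ/ρ₀)/Δz = 9.8 × 7.27 × 10⁻⁴ / 67 = 1.0634 × 10⁻⁴ s⁻².
N = √(1.0634 × 10⁻⁴) = 0.010312 rad s⁻¹ → T = 2π/N = 609.31 s ≈ 609 s.

609 s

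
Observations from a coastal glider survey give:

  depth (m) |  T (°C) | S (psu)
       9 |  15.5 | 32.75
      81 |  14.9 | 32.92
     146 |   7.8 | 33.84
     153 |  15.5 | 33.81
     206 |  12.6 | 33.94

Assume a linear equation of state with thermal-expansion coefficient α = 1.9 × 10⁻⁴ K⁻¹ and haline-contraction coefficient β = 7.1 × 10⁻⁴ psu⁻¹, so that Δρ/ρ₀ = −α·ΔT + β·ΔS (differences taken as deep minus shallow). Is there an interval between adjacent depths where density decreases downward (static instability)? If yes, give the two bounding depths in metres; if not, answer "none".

Evaluate Δρ/ρ₀ = −αΔT + βΔS across each adjacent pair:
  9–81 m: −αΔT+βΔS = −(1.9 × 10⁻⁴)(-0.6)+(7.1 × 10⁻⁴)(+0.17) = 2.3 × 10⁻⁴ → stable
  81–146 m: −αΔT+βΔS = −(1.9 × 10⁻⁴)(-7.1)+(7.1 × 10⁻⁴)(+0.92) = 2.0 × 10⁻³ → stable
  146–153 m: −αΔT+βΔS = −(1.9 × 10⁻⁴)(+7.7)+(7.1 × 10⁻⁴)(-0.03) = -1.5 × 10⁻³ → UNSTABLE
  153–206 m: −αΔT+βΔS = −(1.9 × 10⁻⁴)(-2.9)+(7.1 × 10⁻⁴)(+0.13) = 6.4 × 10⁻⁴ → stable
The 146–153 m interval has Δρ < 0: lighter water underlies denser water.

146–153 m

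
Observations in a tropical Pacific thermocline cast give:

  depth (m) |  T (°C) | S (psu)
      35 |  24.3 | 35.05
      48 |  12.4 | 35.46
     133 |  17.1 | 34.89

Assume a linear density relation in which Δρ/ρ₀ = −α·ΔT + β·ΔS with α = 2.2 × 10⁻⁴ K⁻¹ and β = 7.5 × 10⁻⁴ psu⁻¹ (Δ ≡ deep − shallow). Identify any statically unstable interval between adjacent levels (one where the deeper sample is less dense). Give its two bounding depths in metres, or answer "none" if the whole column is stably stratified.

Evaluate Δρ/ρ₀ = −αΔT + βΔS across each adjacent pair:
  35–48 m: −αΔT+βΔS = −(2.2 × 10⁻⁴)(-11.9)+(7.5 × 10⁻⁴)(+0.41) = 2.9 × 10⁻³ → stable
  48–133 m: −αΔT+βΔS = −(2.2 × 10⁻⁴)(+4.7)+(7.5 × 10⁻⁴)(-0.57) = -1.5 × 10⁻³ → UNSTABLE
The 48–133 m interval has Δρ < 0: lighter water underlies denser water.

48–133 m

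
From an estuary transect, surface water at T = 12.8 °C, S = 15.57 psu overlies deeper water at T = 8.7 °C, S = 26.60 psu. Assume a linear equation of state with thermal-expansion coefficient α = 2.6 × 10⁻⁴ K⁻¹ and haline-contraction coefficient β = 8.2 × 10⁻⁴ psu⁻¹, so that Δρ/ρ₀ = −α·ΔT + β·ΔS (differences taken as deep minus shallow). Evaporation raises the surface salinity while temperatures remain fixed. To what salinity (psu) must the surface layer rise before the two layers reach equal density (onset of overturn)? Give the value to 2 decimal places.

27.90 psu

Neutral buoyancy requires −α(T_deep − T_surf) + β(S_deep − S_surf′) = 0.
S_surf′ = S_deep − (α/β)·ΔT = 26.60 − (2.6 × 10⁻⁴/8.2 × 10⁻⁴)·(-4.1) = 27.9000 psu.
Increase required: 27.9000 − 15.57 = 12.3300 psu.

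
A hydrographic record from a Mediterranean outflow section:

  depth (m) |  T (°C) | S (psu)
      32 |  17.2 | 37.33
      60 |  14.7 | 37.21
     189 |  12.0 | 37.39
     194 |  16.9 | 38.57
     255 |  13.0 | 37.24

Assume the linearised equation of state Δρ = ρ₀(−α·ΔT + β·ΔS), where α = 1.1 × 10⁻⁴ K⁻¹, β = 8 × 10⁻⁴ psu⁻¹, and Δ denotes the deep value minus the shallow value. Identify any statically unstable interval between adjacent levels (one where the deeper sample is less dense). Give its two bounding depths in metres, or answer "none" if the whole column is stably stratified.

Evaluate Δρ/ρ₀ = −αΔT + βΔS across each adjacent pair:
  32–60 m: −αΔT+βΔS = −(1.1 × 10⁻⁴)(-2.5)+(8 × 10⁻⁴)(-0.12) = 1.8 × 10⁻⁴ → stable
  60–189 m: −αΔT+βΔS = −(1.1 × 10⁻⁴)(-2.7)+(8 × 10⁻⁴)(+0.18) = 4.4 × 10⁻⁴ → stable
  189–194 m: −αΔT+βΔS = −(1.1 × 10⁻⁴)(+4.9)+(8 × 10⁻⁴)(+1.18) = 4.0 × 10⁻⁴ → stable
  194–255 m: −αΔT+βΔS = −(1.1 × 10⁻⁴)(-3.9)+(8 × 10⁻⁴)(-1.33) = -6.4 × 10⁻⁴ → UNSTABLE
The 194–255 m interval has Δρ < 0: lighter water underlies denser water.

194–255 m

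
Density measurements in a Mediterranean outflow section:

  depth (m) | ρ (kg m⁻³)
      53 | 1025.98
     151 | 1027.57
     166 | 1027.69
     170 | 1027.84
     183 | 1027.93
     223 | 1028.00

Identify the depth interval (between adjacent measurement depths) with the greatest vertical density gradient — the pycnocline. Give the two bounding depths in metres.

166–170 m

Compute the density gradient over each adjacent pair:
  53–151 m: Δρ/Δz = 1.59/98 = 0.016 kg m⁻⁴
  151–166 m: Δρ/Δz = 0.12/15 = 8.0 × 10⁻³ kg m⁻⁴
  166–170 m: Δρ/Δz = 0.15/4 = 0.037 kg m⁻⁴
  170–183 m: Δρ/Δz = 0.09/13 = 6.9 × 10⁻³ kg m⁻⁴
  183–223 m: Δρ/Δz = 0.07/40 = 1.8 × 10⁻³ kg m⁻⁴
The largest gradient is in the 166–170 m interval — the pycnocline.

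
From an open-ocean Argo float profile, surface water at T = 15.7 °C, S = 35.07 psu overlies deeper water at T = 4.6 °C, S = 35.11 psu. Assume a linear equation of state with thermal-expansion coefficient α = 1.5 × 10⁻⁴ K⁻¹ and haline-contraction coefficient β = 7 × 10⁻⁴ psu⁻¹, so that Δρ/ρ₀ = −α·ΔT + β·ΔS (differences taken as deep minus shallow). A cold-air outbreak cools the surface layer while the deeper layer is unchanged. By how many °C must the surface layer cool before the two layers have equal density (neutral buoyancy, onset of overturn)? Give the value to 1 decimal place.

Neutral buoyancy requires Δρ = 0, i.e. −α(T_deep − T_surf′) + β(S_deep − S_surf) = 0.
T_surf′ = T_deep − (β/α)·ΔS = 4.6 − (7 × 10⁻⁴/1.5 × 10⁻⁴)·(+0.04) = 4.413 °C.
Cooling required: 15.7 − (4.413) = 11.287 °C.

11.3 °C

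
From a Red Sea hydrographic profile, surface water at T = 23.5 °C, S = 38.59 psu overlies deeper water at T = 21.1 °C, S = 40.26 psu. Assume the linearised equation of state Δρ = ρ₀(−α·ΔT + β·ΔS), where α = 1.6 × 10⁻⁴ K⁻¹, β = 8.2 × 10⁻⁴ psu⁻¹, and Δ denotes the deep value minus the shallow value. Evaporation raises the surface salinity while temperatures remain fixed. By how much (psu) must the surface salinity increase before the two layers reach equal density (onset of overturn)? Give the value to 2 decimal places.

Neutral buoyancy requires −α(T_deep − T_surf) + β(S_deep − S_surf′) = 0.
S_surf′ = S_deep − (α/β)·ΔT = 40.26 − (1.6 × 10⁻⁴/8.2 × 10⁻⁴)·(-2.4) = 40.7283 psu.
Increase required: 40.7283 − 38.59 = 2.1383 psu.

2.14 psu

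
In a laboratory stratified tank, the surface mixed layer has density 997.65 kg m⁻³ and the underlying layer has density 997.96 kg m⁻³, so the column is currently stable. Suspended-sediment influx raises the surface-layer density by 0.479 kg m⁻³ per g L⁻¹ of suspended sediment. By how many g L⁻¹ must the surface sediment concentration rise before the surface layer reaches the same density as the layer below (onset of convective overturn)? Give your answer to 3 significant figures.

0.647 g L⁻¹

Density deficit of the surface layer: 997.96 − 997.65 = 0.31 kg m⁻³.
Required change = 0.31 / 0.479 = 0.647 g L⁻¹.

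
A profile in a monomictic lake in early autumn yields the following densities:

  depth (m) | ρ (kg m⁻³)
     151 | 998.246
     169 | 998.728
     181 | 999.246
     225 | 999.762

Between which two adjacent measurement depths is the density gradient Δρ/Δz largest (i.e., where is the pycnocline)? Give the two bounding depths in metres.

Compute the density gradient over each adjacent pair:
  151–169 m: Δρ/Δz = 0.482/18 = 0.027 kg m⁻⁴
  169–181 m: Δρ/Δz = 0.518/12 = 0.043 kg m⁻⁴
  181–225 m: Δρ/Δz = 0.516/44 = 0.012 kg m⁻⁴
The largest gradient is in the 169–181 m interval — the pycnocline.

169–181 m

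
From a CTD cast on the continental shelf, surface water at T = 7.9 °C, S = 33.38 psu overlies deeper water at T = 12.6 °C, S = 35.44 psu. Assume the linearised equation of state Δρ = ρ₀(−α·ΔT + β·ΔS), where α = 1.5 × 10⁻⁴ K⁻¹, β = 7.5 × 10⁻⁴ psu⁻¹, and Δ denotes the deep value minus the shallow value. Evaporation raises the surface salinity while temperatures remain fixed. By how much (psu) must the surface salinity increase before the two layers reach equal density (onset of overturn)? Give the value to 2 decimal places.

Neutral buoyancy requires −α(T_deep − T_surf) + β(S_deep − S_surf′) = 0.
S_surf′ = S_deep − (α/β)·ΔT = 35.44 − (1.5 × 10⁻⁴/7.5 × 10⁻⁴)·(+4.7) = 34.5000 psu.
Increase required: 34.5000 − 33.38 = 1.1200 psu.

1.12 psu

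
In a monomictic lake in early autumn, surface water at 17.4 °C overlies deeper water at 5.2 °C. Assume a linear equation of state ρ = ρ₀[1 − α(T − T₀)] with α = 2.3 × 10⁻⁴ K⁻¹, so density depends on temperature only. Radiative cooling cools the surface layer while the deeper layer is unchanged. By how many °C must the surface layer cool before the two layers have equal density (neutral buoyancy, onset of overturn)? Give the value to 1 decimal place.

12.2 °C

With temperature the only control, equal density requires T_surf′ = T_deep.
T_surf′ = 5.2 °C.
Cooling required: 17.4 − 5.2 = 12.2 °C.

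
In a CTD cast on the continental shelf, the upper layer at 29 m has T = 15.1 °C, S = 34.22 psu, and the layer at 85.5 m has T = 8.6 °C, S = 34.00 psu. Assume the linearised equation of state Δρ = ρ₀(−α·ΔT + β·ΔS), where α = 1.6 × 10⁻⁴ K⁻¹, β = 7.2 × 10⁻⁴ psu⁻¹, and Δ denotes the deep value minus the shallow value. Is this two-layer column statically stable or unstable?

stable

ΔT = 8.6 − 15.1 = -6.5 K and ΔS = 34.00 − 34.22 = -0.22 psu (deep − shallow).
−αΔT = 1.04 × 10⁻³; βΔS = -1.584 × 10⁻⁴; sum Δρ/ρ₀ = 8.816 × 10⁻⁴.
Δρ/ρ₀ > 0, so Δρ > 0: deeper water is denser → statically stable.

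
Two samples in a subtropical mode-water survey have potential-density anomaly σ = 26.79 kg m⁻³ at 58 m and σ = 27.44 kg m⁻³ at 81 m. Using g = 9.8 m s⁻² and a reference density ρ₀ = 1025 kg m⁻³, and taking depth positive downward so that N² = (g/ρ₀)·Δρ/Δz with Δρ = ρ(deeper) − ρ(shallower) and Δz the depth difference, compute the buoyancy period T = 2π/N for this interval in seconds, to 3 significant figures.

382 s

Δρ = 1027.44 − 1026.79 = 0.65 kg m⁻³ over Δz = 81 − 58 = 23 m.
N² = (9.8/1025) × (0.65/23) = 2.7020 × 10⁻⁴ s⁻².
N = √(2.7020 × 10⁻⁴) = 0.016438 rad s⁻¹, so T = 2π/N = 382.24 s ≈ 382 s.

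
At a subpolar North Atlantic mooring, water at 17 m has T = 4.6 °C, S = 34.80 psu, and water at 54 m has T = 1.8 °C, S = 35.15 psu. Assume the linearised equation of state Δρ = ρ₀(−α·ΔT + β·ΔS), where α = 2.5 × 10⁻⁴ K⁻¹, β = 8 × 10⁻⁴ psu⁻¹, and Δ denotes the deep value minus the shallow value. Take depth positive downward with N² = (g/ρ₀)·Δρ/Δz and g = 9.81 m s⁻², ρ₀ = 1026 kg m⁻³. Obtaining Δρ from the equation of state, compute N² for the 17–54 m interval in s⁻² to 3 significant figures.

ΔT = -2.8 K, ΔS = +0.35 psu (deep − shallow).
Δρ/ρ₀ = −αΔT + βΔS = 7.00 × 10⁻⁴ + 2.80 × 10⁻⁴ = 9.80 × 10⁻⁴, so Δρ ≈ 1.005 kg m⁻³.
N² = (g/ρ₀)·Δρ/Δz = g·(Δρ/ρ₀)/Δz = 9.81 × 9.80 × 10⁻⁴ / 37 = 2.5983 × 10⁻⁴ s⁻² ≈ 2.60 × 10⁻⁴ s⁻².

2.60 × 10⁻⁴ s⁻²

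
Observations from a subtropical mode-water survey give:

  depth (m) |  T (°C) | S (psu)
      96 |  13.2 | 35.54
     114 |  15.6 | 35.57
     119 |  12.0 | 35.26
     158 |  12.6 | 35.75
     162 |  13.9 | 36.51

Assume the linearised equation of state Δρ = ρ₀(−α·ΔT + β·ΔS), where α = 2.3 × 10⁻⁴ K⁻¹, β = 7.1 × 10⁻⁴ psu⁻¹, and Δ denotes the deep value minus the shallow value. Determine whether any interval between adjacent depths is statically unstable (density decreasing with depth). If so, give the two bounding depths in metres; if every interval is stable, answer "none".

Evaluate Δρ/ρ₀ = −αΔT + βΔS across each adjacent pair:
  96–114 m: −αΔT+βΔS = −(2.3 × 10⁻⁴)(+2.4)+(7.1 × 10⁻⁴)(+0.03) = -5.3 × 10⁻⁴ → UNSTABLE
  114–119 m: −αΔT+βΔS = −(2.3 × 10⁻⁴)(-3.6)+(7.1 × 10⁻⁴)(-0.31) = 6.1 × 10⁻⁴ → stable
  119–158 m: −αΔT+βΔS = −(2.3 × 10⁻⁴)(+0.6)+(7.1 × 10⁻⁴)(+0.49) = 2.1 × 10⁻⁴ → stable
  158–162 m: −αΔT+βΔS = −(2.3 × 10⁻⁴)(+1.3)+(7.1 × 10⁻⁴)(+0.76) = 2.4 × 10⁻⁴ → stable
The 96–114 m interval has Δρ < 0: lighter water underlies denser water.

96–114 m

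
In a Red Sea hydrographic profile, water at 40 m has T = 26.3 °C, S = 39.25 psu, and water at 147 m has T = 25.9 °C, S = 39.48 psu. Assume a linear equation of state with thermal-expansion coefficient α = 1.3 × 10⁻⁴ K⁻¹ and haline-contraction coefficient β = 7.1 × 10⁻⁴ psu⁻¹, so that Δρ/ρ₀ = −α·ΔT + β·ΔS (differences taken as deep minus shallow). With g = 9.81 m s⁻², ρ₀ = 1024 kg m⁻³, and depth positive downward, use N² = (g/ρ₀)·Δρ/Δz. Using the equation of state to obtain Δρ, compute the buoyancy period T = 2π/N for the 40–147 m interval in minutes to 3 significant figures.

ΔT = -0.4 K, ΔS = +0.23 psu (deep − shallow).
Δρ/ρ₀ = −αΔT + βΔS = 5.20 × 10⁻⁵ + 1.633 × 10⁻⁴ = 2.153 × 10⁻⁴, so Δρ ≈ 0.2205 kg m⁻³.
N² = (g/ρ₀)·Δρ/Δz = g·(Δρ/ρ₀)/Δz = 9.81 × 2.153 × 10⁻⁴ / 107 = 1.9739 × 10⁻⁵ s⁻².
N = √(1.9739 × 10⁻⁵) = 4.4429 × 10⁻³ rad s⁻¹ → T = 2π/N = 1.4142 × 10³ s = 23.570 min ≈ 23.6 min.

23.6 min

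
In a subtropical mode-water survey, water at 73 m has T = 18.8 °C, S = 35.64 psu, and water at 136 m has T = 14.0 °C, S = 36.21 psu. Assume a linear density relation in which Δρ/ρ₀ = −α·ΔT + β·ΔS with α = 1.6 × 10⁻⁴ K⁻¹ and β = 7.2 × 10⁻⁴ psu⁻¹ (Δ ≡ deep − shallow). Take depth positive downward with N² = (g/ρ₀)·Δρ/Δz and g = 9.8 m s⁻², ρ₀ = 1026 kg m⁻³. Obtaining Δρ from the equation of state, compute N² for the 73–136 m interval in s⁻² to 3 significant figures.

ΔT = -4.8 K, ΔS = +0.57 psu (deep − shallow).
Δρ/ρ₀ = −αΔT + βΔS = 7.68 × 10⁻⁴ + 4.104 × 10⁻⁴ = 1.1784 × 10⁻³, so Δρ ≈ 1.209 kg m⁻³.
N² = (g/ρ₀)·Δρ/Δz = g·(Δρ/ρ₀)/Δz = 9.8 × 1.1784 × 10⁻³ / 63 = 1.8331 × 10⁻⁴ s⁻² ≈ 1.83 × 10⁻⁴ s⁻².

1.83 × 10⁻⁴ s⁻²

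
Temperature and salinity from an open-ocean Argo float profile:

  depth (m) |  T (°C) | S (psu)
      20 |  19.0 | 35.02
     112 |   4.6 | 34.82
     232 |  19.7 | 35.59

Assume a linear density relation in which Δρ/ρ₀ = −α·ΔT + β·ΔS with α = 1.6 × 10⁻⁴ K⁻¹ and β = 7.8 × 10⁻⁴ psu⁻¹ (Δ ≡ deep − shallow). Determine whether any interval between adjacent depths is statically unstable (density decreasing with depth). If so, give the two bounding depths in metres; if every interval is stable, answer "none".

112–232 m

Evaluate Δρ/ρ₀ = −αΔT + βΔS across each adjacent pair:
  20–112 m: −αΔT+βΔS = −(1.6 × 10⁻⁴)(-14.4)+(7.8 × 10⁻⁴)(-0.20) = 2.1 × 10⁻³ → stable
  112–232 m: −αΔT+βΔS = −(1.6 × 10⁻⁴)(+15.1)+(7.8 × 10⁻⁴)(+0.77) = -1.8 × 10⁻³ → UNSTABLE
The 112–232 m interval has Δρ < 0: lighter water underlies denser water.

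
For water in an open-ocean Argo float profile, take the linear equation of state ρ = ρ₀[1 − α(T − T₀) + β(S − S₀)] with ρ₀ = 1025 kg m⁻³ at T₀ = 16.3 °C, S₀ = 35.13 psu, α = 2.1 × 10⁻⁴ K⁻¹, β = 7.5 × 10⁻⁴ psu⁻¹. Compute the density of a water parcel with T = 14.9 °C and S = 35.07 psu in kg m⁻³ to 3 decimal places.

1025.255 kg m⁻³

T − T₀ = -1.4 K, S − S₀ = -0.06 psu.
Bracket = 1 − α·(-1.4) + β·(-0.06) = 1 + (2.49 × 10⁻⁴) = 1.0002490.
ρ = 1025 × 1.0002490 = 1025.255 kg m⁻³.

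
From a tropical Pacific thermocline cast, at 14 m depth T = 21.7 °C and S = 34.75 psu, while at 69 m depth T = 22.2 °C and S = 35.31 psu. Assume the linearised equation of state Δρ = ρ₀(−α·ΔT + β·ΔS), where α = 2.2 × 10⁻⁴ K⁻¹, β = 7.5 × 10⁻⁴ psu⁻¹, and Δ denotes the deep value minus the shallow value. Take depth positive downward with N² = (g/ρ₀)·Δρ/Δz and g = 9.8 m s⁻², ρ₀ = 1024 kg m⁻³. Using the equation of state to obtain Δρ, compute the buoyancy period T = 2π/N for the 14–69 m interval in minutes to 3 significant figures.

14.1 min

ΔT = +0.5 K, ΔS = +0.56 psu (deep − shallow).
Δρ/ρ₀ = −αΔT + βΔS = -1.10 × 10⁻⁴ + 4.20 × 10⁻⁴ = 3.10 × 10⁻⁴, so Δρ ≈ 0.3174 kg m⁻³.
N² = (g/ρ₀)·Δρ/Δz = g·(Δρ/ρ₀)/Δz = 9.8 × 3.10 × 10⁻⁴ / 55 = 5.5236 × 10⁻⁵ s⁻².
N = √(5.5236 × 10⁻⁵) = 7.4321 × 10⁻³ rad s⁻¹ → T = 2π/N = 845.41 s = 14.090 min ≈ 14.1 min.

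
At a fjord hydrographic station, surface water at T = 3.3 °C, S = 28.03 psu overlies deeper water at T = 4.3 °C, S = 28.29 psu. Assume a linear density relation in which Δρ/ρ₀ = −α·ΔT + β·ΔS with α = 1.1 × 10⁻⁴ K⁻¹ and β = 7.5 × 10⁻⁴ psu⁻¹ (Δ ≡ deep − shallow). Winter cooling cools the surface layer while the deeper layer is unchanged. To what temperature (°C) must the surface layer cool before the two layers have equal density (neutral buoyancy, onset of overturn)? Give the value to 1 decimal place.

Neutral buoyancy requires Δρ = 0, i.e. −α(T_deep − T_surf′) + β(S_deep − S_surf) = 0.
T_surf′ = T_deep − (β/α)·ΔS = 4.3 − (7.5 × 10⁻⁴/1.1 × 10⁻⁴)·(+0.26) = 2.527 °C.
Cooling required: 3.3 − (2.527) = 0.773 °C.

2.5 °C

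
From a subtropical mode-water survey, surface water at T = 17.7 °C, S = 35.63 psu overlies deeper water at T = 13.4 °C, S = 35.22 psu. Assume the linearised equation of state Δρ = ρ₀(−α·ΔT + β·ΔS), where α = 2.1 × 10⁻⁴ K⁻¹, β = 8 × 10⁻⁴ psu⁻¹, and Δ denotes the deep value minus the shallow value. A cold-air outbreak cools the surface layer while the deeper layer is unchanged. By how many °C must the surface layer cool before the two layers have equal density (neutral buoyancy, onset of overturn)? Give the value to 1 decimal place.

Neutral buoyancy requires Δρ = 0, i.e. −α(T_deep − T_surf′) + β(S_deep − S_surf) = 0.
T_surf′ = T_deep − (β/α)·ΔS = 13.4 − (8 × 10⁻⁴/2.1 × 10⁻⁴)·(-0.41) = 14.962 °C.
Cooling required: 17.7 − (14.962) = 2.738 °C.

2.7 °C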